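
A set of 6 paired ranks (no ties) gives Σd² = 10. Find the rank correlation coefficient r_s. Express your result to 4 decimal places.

0.7143

ρ = 1 − 6Σd² / [n(n²−1)] = 1 − 6×10 / (6×35)
  = 1 − 60/210 = 1 − 0.28571 ≈ 0.7143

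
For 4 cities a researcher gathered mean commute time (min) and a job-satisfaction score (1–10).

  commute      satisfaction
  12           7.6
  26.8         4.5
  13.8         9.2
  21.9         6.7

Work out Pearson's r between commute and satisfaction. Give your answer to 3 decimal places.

-0.881

n = 4, Σx = 74.5, Σy = 28, Σx² = 1532.29, Σy² = 207.54, Σxy = 485.49
nΣxy − ΣxΣy = 1941.96 − 2086 = -144.04
nΣx² − (Σx)² = 6129.16 − 5550.25 = 578.91; nΣy² − (Σy)² = 830.16 − 784 = 46.16
r = -144.04 / √(578.91 × 46.16) = -144.04 / 163.4701 ≈ -0.881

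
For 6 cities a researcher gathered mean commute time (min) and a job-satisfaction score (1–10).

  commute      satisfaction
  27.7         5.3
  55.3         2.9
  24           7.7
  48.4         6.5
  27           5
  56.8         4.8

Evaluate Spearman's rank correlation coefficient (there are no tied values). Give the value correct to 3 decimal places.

-0.714

Rank commute: 3, 5, 1, 4, 2, 6
Rank satisfaction: 4, 1, 6, 5, 3, 2
d = rank(commute) − rank(satisfaction): -1, 4, -5, -1, -1, 4; Σd² = 60
ρ = 1 − 6Σd² / [n(n²−1)] = 1 − 6×60 / (6×35) = 1 − 360/210 ≈ -0.714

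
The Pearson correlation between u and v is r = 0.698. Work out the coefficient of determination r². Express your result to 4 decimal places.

0.4872

r² = (0.698)² = 0.4872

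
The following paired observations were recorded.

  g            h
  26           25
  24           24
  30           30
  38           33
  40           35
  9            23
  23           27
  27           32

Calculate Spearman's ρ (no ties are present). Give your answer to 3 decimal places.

0.905

Rank g: 4, 3, 6, 7, 8, 1, 2, 5
Rank h: 3, 2, 5, 7, 8, 1, 4, 6
d = rank(g) − rank(h): 1, 1, 1, 0, 0, 0, -2, -1; Σd² = 8
ρ = 1 − 6Σd² / [n(n²−1)] = 1 − 6×8 / (8×63) = 1 − 48/504 ≈ 0.905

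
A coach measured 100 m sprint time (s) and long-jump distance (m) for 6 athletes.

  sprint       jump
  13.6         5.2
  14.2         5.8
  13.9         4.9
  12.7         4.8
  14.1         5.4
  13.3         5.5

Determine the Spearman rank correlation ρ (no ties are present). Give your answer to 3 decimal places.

0.600

Rank sprint: 3, 6, 4, 1, 5, 2
Rank jump: 3, 6, 2, 1, 4, 5
d = rank(sprint) − rank(jump): 0, 0, 2, 0, 1, -3; Σd² = 14
ρ = 1 − 6Σd² / [n(n²−1)] = 1 − 6×14 / (6×35) = 1 − 84/210 ≈ 0.600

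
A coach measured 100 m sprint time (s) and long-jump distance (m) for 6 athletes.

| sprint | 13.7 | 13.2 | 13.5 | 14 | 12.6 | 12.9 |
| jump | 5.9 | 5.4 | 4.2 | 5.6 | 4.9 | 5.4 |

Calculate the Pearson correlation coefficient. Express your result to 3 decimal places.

n = 6, Σx = 79.9, Σy = 31.4, Σx² = 1065.35, Σy² = 166.14, Σxy = 418.61
nΣxy − ΣxΣy = 2511.66 − 2508.86 = 2.8
nΣx² − (Σx)² = 6392.1 − 6384.01 = 8.09; nΣy² − (Σy)² = 996.84 − 985.96 = 10.88
r = 2.8 / √(8.09 × 10.88) = 2.8 / 9.3819 ≈ 0.298

0.298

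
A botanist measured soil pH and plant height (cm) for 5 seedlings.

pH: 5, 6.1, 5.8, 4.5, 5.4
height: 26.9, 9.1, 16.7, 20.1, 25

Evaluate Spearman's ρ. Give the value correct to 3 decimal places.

-0.700

Rank pH: 2, 5, 4, 1, 3
Rank height: 5, 1, 2, 3, 4
d = rank(pH) − rank(height): -3, 4, 2, -2, -1; Σd² = 34
ρ = 1 − 6Σd² / [n(n²−1)] = 1 − 6×34 / (5×24) = 1 − 204/120 ≈ -0.700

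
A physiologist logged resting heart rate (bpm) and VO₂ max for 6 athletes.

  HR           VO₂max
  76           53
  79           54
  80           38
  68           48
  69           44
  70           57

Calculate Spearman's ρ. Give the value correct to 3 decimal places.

-0.086

Rank HR: 4, 5, 6, 1, 2, 3
Rank VO₂max: 4, 5, 1, 3, 2, 6
d = rank(HR) − rank(VO₂max): 0, 0, 5, -2, 0, -3; Σd² = 38
ρ = 1 − 6Σd² / [n(n²−1)] = 1 − 6×38 / (6×35) = 1 − 228/210 ≈ -0.086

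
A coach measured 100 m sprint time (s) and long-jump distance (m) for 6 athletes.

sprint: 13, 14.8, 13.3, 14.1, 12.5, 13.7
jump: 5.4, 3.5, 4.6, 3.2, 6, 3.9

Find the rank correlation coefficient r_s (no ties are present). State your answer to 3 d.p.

-0.943

Rank sprint: 2, 6, 3, 5, 1, 4
Rank jump: 5, 2, 4, 1, 6, 3
d = rank(sprint) − rank(jump): -3, 4, -1, 4, -5, 1; Σd² = 68
ρ = 1 − 6Σd² / [n(n²−1)] = 1 − 6×68 / (6×35) = 1 − 408/210 ≈ -0.943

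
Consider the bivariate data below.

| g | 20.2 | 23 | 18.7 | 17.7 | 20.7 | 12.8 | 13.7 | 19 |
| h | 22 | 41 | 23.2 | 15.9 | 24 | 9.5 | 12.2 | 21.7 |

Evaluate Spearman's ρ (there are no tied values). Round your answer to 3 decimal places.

Rank g: 6, 8, 4, 3, 7, 1, 2, 5
Rank h: 5, 8, 6, 3, 7, 1, 2, 4
d = rank(g) − rank(h): 1, 0, -2, 0, 0, 0, 0, 1; Σd² = 6
ρ = 1 − 6Σd² / [n(n²−1)] = 1 − 6×6 / (8×63) = 1 − 36/504 ≈ 0.929

0.929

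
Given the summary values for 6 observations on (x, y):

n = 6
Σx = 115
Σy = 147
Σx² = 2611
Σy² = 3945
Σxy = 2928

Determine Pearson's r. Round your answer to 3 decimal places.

0.296

r = (nΣxy − ΣxΣy) / √[(nΣx² − (Σx)²)(nΣy² − (Σy)²)]
Numerator: 6×2928 − 115×147 = 663
Denominator: √[(15666 − 13225)(23670 − 21609)] = √[2441 × 2061] = 2242.9670
r = 663 / 2242.9670 ≈ 0.296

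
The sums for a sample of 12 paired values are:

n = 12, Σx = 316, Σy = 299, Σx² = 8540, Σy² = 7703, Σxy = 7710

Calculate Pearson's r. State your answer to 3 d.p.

-0.696

r = (nΣxy − ΣxΣy) / √[(nΣx² − (Σx)²)(nΣy² − (Σy)²)]
Numerator: 12×7710 − 316×299 = -1964
Denominator: √[(102480 − 99856)(92436 − 89401)] = √[2624 × 3035] = 2822.0276
r = -1964 / 2822.0276 ≈ -0.696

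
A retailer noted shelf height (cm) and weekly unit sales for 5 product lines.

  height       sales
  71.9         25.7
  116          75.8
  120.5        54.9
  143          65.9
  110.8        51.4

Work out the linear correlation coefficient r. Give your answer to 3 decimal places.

0.823

n = 5, Σx = 562.2, Σy = 273.7, Σx² = 65871.5, Σy² = 16404.91, Σxy = 32374.9
nΣxy − ΣxΣy = 161874.5 − 153874.14 = 8000.36
nΣx² − (Σx)² = 329357.5 − 316068.84 = 13288.66; nΣy² − (Σy)² = 82024.55 − 74911.69 = 7112.86
r = 8000.36 / √(13288.66 × 7112.86) = 8000.36 / 9722.1591 ≈ 0.823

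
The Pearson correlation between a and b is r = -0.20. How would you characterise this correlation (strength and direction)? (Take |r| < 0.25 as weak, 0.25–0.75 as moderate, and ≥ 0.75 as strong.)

r = -0.20 < 0 so the relationship is negative.
|r| = 0.20, which falls in the weak range.

weak negative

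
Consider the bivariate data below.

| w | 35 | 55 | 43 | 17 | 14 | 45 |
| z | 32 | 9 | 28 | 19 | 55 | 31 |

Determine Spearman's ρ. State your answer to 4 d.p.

Rank w: 3, 6, 4, 2, 1, 5
Rank z: 5, 1, 3, 2, 6, 4
d = rank(w) − rank(z): -2, 5, 1, 0, -5, 1; Σd² = 56
ρ = 1 − 6Σd² / [n(n²−1)] = 1 − 6×56 / (6×35) = 1 − 336/210 ≈ -0.6000

-0.6000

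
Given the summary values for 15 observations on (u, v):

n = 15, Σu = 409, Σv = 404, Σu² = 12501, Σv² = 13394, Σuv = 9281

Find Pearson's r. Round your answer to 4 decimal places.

-0.9422

r = (nΣuv − ΣuΣv) / √[(nΣu² − (Σu)²)(nΣv² − (Σv)²)]
Numerator: 15×9281 − 409×404 = -26021
Denominator: √[(187515 − 167281)(200910 − 163216)] = √[20234 × 37694] = 27617.0309
r = -26021 / 27617.0309 ≈ -0.9422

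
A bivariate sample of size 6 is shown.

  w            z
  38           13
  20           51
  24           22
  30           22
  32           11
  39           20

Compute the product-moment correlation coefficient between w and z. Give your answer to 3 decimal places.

-0.747

n = 6, Σw = 183, Σz = 139, Σw² = 5865, Σz² = 4259, Σwz = 3834
nΣwz − ΣwΣz = 23004 − 25437 = -2433
nΣw² − (Σw)² = 35190 − 33489 = 1701; nΣz² − (Σz)² = 25554 − 19321 = 6233
r = -2433 / √(1701 × 6233) = -2433 / 3256.1224 ≈ -0.747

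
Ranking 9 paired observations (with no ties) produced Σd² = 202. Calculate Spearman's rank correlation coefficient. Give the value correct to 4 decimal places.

ρ = 1 − 6Σd² / [n(n²−1)] = 1 − 6×202 / (9×80)
  = 1 − 1212/720 = 1 − 1.68333 ≈ -0.6833

-0.6833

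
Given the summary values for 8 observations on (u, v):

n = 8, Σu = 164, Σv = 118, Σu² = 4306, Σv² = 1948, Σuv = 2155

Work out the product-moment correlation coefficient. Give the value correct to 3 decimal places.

-0.596

r = (nΣuv − ΣuΣv) / √[(nΣu² − (Σu)²)(nΣv² − (Σv)²)]
Numerator: 8×2155 − 164×118 = -2112
Denominator: √[(34448 − 26896)(15584 − 13924)] = √[7552 × 1660] = 3540.6666
r = -2112 / 3540.6666 ≈ -0.596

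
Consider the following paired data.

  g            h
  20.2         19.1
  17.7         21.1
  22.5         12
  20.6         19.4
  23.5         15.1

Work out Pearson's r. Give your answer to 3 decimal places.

-0.849

n = 5, Σg = 104.5, Σh = 86.7, Σg² = 2204.19, Σh² = 1558.39, Σgh = 1783.78
nΣgh − ΣgΣh = 8918.9 − 9060.15 = -141.25
nΣg² − (Σg)² = 11020.95 − 10920.25 = 100.7; nΣh² − (Σh)² = 7791.95 − 7516.89 = 275.06
r = -141.25 / √(100.7 × 275.06) = -141.25 / 166.4288 ≈ -0.849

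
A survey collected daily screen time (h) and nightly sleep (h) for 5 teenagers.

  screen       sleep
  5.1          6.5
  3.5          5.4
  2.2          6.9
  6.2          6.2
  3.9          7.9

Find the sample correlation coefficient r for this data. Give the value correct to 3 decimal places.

-0.185

n = 5, Σx = 20.9, Σy = 32.9, Σx² = 96.75, Σy² = 219.87, Σxy = 136.48
nΣxy − ΣxΣy = 682.4 − 687.61 = -5.21
nΣx² − (Σx)² = 483.75 − 436.81 = 46.94; nΣy² − (Σy)² = 1099.35 − 1082.41 = 16.94
r = -5.21 / √(46.94 × 16.94) = -5.21 / 28.1986 ≈ -0.185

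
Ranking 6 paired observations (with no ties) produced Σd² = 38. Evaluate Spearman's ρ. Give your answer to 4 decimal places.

ρ = 1 − 6Σd² / [n(n²−1)] = 1 − 6×38 / (6×35)
  = 1 − 228/210 = 1 − 1.08571 ≈ -0.0857

-0.0857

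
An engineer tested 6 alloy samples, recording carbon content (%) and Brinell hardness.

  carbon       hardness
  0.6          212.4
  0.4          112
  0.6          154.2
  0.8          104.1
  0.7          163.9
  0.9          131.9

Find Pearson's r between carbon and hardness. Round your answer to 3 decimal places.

n = 6, Σx = 4, Σy = 878.5, Σx² = 2.82, Σy² = 136533.03, Σxy = 581.48
nΣxy − ΣxΣy = 3488.88 − 3514 = -25.12
nΣx² − (Σx)² = 16.92 − 16 = 0.92; nΣy² − (Σy)² = 819198.18 − 771762.25 = 47435.93
r = -25.12 / √(0.92 × 47435.93) = -25.12 / 208.9044 ≈ -0.120

-0.120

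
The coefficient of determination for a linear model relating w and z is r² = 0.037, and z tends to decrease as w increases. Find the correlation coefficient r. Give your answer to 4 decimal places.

-0.1924

|r| = √0.037 = 0.1924
The association is negative, so r = −0.1924.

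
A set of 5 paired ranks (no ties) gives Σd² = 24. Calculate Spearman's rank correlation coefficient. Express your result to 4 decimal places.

-0.2000

ρ = 1 − 6Σd² / [n(n²−1)] = 1 − 6×24 / (5×24)
  = 1 − 144/120 = 1 − 1.20000 ≈ -0.2000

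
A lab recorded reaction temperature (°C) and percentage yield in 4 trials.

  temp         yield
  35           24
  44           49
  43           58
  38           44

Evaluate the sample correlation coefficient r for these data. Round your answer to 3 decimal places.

0.885

n = 4, Σx = 160, Σy = 175, Σx² = 6454, Σy² = 8277, Σxy = 7162
nΣxy − ΣxΣy = 28648 − 28000 = 648
nΣx² − (Σx)² = 25816 − 25600 = 216; nΣy² − (Σy)² = 33108 − 30625 = 2483
r = 648 / √(216 × 2483) = 648 / 732.3442 ≈ 0.885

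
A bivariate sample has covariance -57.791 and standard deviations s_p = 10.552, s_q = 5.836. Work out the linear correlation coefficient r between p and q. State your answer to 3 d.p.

-0.938

r = Cov(p,q) / (s_p · s_q) = -57.791 / (10.552 × 5.836)
  = -57.791 / 61.5815 ≈ -0.938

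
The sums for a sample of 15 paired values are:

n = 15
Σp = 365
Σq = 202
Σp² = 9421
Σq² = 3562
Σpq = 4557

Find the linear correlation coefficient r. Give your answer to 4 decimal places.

-0.5318

r = (nΣpq − ΣpΣq) / √[(nΣp² − (Σp)²)(nΣq² − (Σq)²)]
Numerator: 15×4557 − 365×202 = -5375
Denominator: √[(141315 − 133225)(53430 − 40804)] = √[8090 × 12626] = 10106.6483
r = -5375 / 10106.6483 ≈ -0.5318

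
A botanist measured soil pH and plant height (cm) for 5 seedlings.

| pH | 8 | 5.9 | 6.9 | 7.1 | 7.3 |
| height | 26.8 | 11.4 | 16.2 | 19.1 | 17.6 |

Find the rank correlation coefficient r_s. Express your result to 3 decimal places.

0.900

Rank pH: 5, 1, 2, 3, 4
Rank height: 5, 1, 2, 4, 3
d = rank(pH) − rank(height): 0, 0, 0, -1, 1; Σd² = 2
ρ = 1 − 6Σd² / [n(n²−1)] = 1 − 6×2 / (5×24) = 1 − 12/120 ≈ 0.900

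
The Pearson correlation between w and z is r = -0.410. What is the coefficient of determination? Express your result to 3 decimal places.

r² = (-0.410)² = 0.168

0.168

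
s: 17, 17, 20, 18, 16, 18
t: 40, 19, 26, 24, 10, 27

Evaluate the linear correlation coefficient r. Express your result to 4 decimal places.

n = 6, Σs = 106, Σt = 146, Σs² = 1882, Σt² = 4042, Σst = 2601
nΣst − ΣsΣt = 15606 − 15476 = 130
nΣs² − (Σs)² = 11292 − 11236 = 56; nΣt² − (Σt)² = 24252 − 21316 = 2936
r = 130 / √(56 × 2936) = 130 / 405.4824 ≈ 0.3206

0.3206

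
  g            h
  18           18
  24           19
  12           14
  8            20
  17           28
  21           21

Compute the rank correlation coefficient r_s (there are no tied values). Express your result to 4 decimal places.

0.0857

Rank g: 4, 6, 2, 1, 3, 5
Rank h: 2, 3, 1, 4, 6, 5
d = rank(g) − rank(h): 2, 3, 1, -3, -3, 0; Σd² = 32
ρ = 1 − 6Σd² / [n(n²−1)] = 1 − 6×32 / (6×35) = 1 − 192/210 ≈ 0.0857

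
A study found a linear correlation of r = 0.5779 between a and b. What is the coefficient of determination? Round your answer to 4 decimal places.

0.3340

r² = (0.5779)² = 0.3340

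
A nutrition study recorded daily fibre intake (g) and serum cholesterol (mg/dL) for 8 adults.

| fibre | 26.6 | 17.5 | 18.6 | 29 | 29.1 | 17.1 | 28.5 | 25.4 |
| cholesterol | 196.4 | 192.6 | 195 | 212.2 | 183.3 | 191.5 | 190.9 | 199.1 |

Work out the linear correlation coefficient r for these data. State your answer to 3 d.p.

n = 8, Σx = 191.8, Σy = 1561, Σx² = 4797.4, Σy² = 305076.32, Σxy = 37482.01
nΣxy − ΣxΣy = 299856.08 − 299399.8 = 456.28
nΣx² − (Σx)² = 38379.2 − 36787.24 = 1591.96; nΣy² − (Σy)² = 2440610.56 − 2436721 = 3889.56
r = 456.28 / √(1591.96 × 3889.56) = 456.28 / 2488.3778 ≈ 0.183

0.183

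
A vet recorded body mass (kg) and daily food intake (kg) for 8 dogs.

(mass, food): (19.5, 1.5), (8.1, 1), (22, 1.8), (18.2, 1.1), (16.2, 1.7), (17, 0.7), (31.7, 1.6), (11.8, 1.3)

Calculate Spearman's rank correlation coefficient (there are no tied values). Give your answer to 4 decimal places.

Rank mass: 6, 1, 7, 5, 3, 4, 8, 2
Rank food: 5, 2, 8, 3, 7, 1, 6, 4
d = rank(mass) − rank(food): 1, -1, -1, 2, -4, 3, 2, -2; Σd² = 40
ρ = 1 − 6Σd² / [n(n²−1)] = 1 − 6×40 / (8×63) = 1 − 240/504 ≈ 0.5238

0.5238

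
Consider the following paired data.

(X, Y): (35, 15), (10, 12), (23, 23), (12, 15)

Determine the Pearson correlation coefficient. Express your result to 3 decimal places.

n = 4, ΣX = 80, ΣY = 65, ΣX² = 1998, ΣY² = 1123, ΣXY = 1354
nΣXY − ΣXΣY = 5416 − 5200 = 216
nΣX² − (ΣX)² = 7992 − 6400 = 1592; nΣY² − (ΣY)² = 4492 − 4225 = 267
r = 216 / √(1592 × 267) = 216 / 651.9693 ≈ 0.331

0.331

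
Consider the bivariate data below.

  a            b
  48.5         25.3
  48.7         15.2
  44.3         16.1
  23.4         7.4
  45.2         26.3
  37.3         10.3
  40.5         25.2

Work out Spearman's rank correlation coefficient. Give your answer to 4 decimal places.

Rank a: 6, 7, 4, 1, 5, 2, 3
Rank b: 6, 3, 4, 1, 7, 2, 5
d = rank(a) − rank(b): 0, 4, 0, 0, -2, 0, -2; Σd² = 24
ρ = 1 − 6Σd² / [n(n²−1)] = 1 − 6×24 / (7×48) = 1 − 144/336 ≈ 0.5714

0.5714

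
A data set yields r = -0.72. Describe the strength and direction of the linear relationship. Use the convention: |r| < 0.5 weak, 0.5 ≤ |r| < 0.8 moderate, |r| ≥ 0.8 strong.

moderate negative

r = -0.72 < 0 so the relationship is negative.
|r| = 0.72, which falls in the moderate range.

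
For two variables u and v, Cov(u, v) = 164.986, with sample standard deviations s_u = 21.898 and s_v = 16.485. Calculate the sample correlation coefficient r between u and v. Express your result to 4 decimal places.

r = Cov(u,v) / (s_u · s_v) = 164.986 / (21.898 × 16.485)
  = 164.986 / 360.9885 ≈ 0.4570

0.4570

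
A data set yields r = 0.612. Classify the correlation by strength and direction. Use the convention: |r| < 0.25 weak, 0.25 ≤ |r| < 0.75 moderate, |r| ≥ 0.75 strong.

moderate positive

r = 0.612 > 0 so the relationship is positive.
|r| = 0.612, which falls in the moderate range.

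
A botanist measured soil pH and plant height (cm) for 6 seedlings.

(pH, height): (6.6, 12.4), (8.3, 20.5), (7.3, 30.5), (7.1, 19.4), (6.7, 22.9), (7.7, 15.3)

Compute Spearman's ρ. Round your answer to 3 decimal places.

0.257

Rank pH: 1, 6, 4, 3, 2, 5
Rank height: 1, 4, 6, 3, 5, 2
d = rank(pH) − rank(height): 0, 2, -2, 0, -3, 3; Σd² = 26
ρ = 1 − 6Σd² / [n(n²−1)] = 1 − 6×26 / (6×35) = 1 − 156/210 ≈ 0.257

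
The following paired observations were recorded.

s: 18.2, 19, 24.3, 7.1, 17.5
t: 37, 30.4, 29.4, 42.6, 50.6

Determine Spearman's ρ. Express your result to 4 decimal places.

-0.9000

Rank s: 3, 4, 5, 1, 2
Rank t: 3, 2, 1, 4, 5
d = rank(s) − rank(t): 0, 2, 4, -3, -3; Σd² = 38
ρ = 1 − 6Σd² / [n(n²−1)] = 1 − 6×38 / (5×24) = 1 − 228/120 ≈ -0.9000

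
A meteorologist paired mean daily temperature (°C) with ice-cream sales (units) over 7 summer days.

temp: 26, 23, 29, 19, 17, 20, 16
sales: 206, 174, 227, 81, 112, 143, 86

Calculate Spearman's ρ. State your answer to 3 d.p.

0.893

Rank temp: 6, 5, 7, 3, 2, 4, 1
Rank sales: 6, 5, 7, 1, 3, 4, 2
d = rank(temp) − rank(sales): 0, 0, 0, 2, -1, 0, -1; Σd² = 6
ρ = 1 − 6Σd² / [n(n²−1)] = 1 − 6×6 / (7×48) = 1 − 36/336 ≈ 0.893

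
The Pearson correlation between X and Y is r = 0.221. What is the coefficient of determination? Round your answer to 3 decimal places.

0.049

r² = (0.221)² = 0.049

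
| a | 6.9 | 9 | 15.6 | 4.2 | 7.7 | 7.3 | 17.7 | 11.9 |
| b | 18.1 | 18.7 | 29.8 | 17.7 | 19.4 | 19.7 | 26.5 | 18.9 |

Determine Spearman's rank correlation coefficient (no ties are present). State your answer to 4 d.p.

Rank a: 2, 5, 7, 1, 4, 3, 8, 6
Rank b: 2, 3, 8, 1, 5, 6, 7, 4
d = rank(a) − rank(b): 0, 2, -1, 0, -1, -3, 1, 2; Σd² = 20
ρ = 1 − 6Σd² / [n(n²−1)] = 1 − 6×20 / (8×63) = 1 − 120/504 ≈ 0.7619

0.7619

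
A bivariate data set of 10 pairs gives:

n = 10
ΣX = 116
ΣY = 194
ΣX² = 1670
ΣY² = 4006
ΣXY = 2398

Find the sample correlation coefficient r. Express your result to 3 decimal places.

r = (nΣXY − ΣXΣY) / √[(nΣX² − (ΣX)²)(nΣY² − (ΣY)²)]
Numerator: 10×2398 − 116×194 = 1476
Denominator: √[(16700 − 13456)(40060 − 37636)] = √[3244 × 2424] = 2804.1854
r = 1476 / 2804.1854 ≈ 0.526

0.526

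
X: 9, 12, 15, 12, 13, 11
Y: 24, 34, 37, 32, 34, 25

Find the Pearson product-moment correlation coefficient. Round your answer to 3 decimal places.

0.907

n = 6, ΣX = 72, ΣY = 186, ΣX² = 884, ΣY² = 5906, ΣXY = 2280
nΣXY − ΣXΣY = 13680 − 13392 = 288
nΣX² − (ΣX)² = 5304 − 5184 = 120; nΣY² − (ΣY)² = 35436 − 34596 = 840
r = 288 / √(120 × 840) = 288 / 317.4902 ≈ 0.907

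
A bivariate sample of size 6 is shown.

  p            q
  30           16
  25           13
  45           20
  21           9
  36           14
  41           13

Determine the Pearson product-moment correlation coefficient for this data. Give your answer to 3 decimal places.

n = 6, Σp = 198, Σq = 85, Σp² = 6968, Σq² = 1271, Σpq = 2931
nΣpq − ΣpΣq = 17586 − 16830 = 756
nΣp² − (Σp)² = 41808 − 39204 = 2604; nΣq² − (Σq)² = 7626 − 7225 = 401
r = 756 / √(2604 × 401) = 756 / 1021.8630 ≈ 0.740

0.740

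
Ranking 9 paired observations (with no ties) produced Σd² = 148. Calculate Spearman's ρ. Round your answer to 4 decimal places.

-0.2333

ρ = 1 − 6Σd² / [n(n²−1)] = 1 − 6×148 / (9×80)
  = 1 − 888/720 = 1 − 1.23333 ≈ -0.2333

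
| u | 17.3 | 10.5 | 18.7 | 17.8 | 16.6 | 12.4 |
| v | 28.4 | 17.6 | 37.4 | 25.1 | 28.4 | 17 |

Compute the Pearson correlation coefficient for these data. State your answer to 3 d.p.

0.881

n = 6, Σu = 93.3, Σv = 153.9, Σu² = 1505.39, Σv² = 4240.65, Σuv = 2504.52
nΣuv − ΣuΣv = 15027.12 − 14358.87 = 668.25
nΣu² − (Σu)² = 9032.34 − 8704.89 = 327.45; nΣv² − (Σv)² = 25443.9 − 23685.21 = 1758.69
r = 668.25 / √(327.45 × 1758.69) = 668.25 / 758.8696 ≈ 0.881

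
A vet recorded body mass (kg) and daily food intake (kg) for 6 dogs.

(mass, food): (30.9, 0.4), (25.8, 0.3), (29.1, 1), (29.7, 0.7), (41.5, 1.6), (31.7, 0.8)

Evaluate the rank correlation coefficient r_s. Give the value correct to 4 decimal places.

0.6000

Rank mass: 4, 1, 2, 3, 6, 5
Rank food: 2, 1, 5, 3, 6, 4
d = rank(mass) − rank(food): 2, 0, -3, 0, 0, 1; Σd² = 14
ρ = 1 − 6Σd² / [n(n²−1)] = 1 − 6×14 / (6×35) = 1 − 84/210 ≈ 0.6000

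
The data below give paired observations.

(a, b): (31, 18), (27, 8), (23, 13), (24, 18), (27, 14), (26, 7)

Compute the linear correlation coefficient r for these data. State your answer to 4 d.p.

n = 6, Σa = 158, Σb = 78, Σa² = 4200, Σb² = 1126, Σab = 2065
nΣab − ΣaΣb = 12390 − 12324 = 66
nΣa² − (Σa)² = 25200 − 24964 = 236; nΣb² − (Σb)² = 6756 − 6084 = 672
r = 66 / √(236 × 672) = 66 / 398.2361 ≈ 0.1657

0.1657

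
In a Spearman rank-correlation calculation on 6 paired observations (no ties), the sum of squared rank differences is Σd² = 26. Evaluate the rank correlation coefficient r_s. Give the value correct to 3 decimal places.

0.257

ρ = 1 − 6Σd² / [n(n²−1)] = 1 − 6×26 / (6×35)
  = 1 − 156/210 = 1 − 0.7429 ≈ 0.257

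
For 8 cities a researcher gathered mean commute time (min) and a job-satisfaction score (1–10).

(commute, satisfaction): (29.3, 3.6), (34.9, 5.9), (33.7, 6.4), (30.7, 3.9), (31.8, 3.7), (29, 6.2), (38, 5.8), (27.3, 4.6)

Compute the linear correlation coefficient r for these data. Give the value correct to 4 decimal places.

0.4621

n = 8, Σx = 254.7, Σy = 40.1, Σx² = 8196.21, Σy² = 210.87, Σxy = 1290.24
nΣxy − ΣxΣy = 10321.92 − 10213.47 = 108.45
nΣx² − (Σx)² = 65569.68 − 64872.09 = 697.59; nΣy² − (Σy)² = 1686.96 − 1608.01 = 78.95
r = 108.45 / √(697.59 × 78.95) = 108.45 / 234.6801 ≈ 0.4621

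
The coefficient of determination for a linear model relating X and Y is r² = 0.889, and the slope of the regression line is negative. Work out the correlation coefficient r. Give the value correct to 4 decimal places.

-0.9429

|r| = √0.889 = 0.9429
The association is negative, so r = −0.9429.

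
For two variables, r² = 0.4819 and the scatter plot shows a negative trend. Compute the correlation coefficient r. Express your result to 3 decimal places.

|r| = √0.4819 = 0.694
The association is negative, so r = −0.694.

-0.694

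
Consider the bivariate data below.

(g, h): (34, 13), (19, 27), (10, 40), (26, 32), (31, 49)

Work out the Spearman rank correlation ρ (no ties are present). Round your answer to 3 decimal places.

-0.300

Rank g: 5, 2, 1, 3, 4
Rank h: 1, 2, 4, 3, 5
d = rank(g) − rank(h): 4, 0, -3, 0, -1; Σd² = 26
ρ = 1 − 6Σd² / [n(n²−1)] = 1 − 6×26 / (5×24) = 1 − 156/120 ≈ -0.300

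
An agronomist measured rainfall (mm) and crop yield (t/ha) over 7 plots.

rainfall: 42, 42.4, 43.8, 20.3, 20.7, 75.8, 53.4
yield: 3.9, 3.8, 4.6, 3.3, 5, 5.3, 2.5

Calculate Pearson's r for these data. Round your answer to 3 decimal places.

0.190

n = 7, Σx = 298.4, Σy = 28.4, Σx² = 14917.98, Σy² = 121.04, Σxy = 1232.13
nΣxy − ΣxΣy = 8624.91 − 8474.56 = 150.35
nΣx² − (Σx)² = 104425.86 − 89042.56 = 15383.3; nΣy² − (Σy)² = 847.28 − 806.56 = 40.72
r = 150.35 / √(15383.3 × 40.72) = 150.35 / 791.4594 ≈ 0.190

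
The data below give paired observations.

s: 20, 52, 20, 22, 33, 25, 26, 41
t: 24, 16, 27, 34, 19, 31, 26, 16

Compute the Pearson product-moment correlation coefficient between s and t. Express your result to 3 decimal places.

-0.803

n = 8, Σs = 239, Σt = 193, Σs² = 8059, Σt² = 4971, Σst = 5334
nΣst − ΣsΣt = 42672 − 46127 = -3455
nΣs² − (Σs)² = 64472 − 57121 = 7351; nΣt² − (Σt)² = 39768 − 37249 = 2519
r = -3455 / √(7351 × 2519) = -3455 / 4303.1580 ≈ -0.803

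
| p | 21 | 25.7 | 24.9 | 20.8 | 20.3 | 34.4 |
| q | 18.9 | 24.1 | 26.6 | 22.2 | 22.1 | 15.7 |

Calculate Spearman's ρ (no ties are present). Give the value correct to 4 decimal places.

-0.0857

Rank p: 3, 5, 4, 2, 1, 6
Rank q: 2, 5, 6, 4, 3, 1
d = rank(p) − rank(q): 1, 0, -2, -2, -2, 5; Σd² = 38
ρ = 1 − 6Σd² / [n(n²−1)] = 1 − 6×38 / (6×35) = 1 − 228/210 ≈ -0.0857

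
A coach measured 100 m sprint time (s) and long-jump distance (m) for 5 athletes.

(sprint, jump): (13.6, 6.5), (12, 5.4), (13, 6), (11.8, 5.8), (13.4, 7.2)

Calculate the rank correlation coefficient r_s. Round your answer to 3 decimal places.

0.800

Rank sprint: 5, 2, 3, 1, 4
Rank jump: 4, 1, 3, 2, 5
d = rank(sprint) − rank(jump): 1, 1, 0, -1, -1; Σd² = 4
ρ = 1 − 6Σd² / [n(n²−1)] = 1 − 6×4 / (5×24) = 1 − 24/120 ≈ 0.800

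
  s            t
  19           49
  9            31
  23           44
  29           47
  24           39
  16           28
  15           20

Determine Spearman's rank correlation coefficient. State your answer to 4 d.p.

0.6429

Rank s: 4, 1, 5, 7, 6, 3, 2
Rank t: 7, 3, 5, 6, 4, 2, 1
d = rank(s) − rank(t): -3, -2, 0, 1, 2, 1, 1; Σd² = 20
ρ = 1 − 6Σd² / [n(n²−1)] = 1 − 6×20 / (7×48) = 1 − 120/336 ≈ 0.6429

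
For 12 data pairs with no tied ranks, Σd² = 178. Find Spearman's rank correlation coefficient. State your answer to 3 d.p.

0.378

ρ = 1 − 6Σd² / [n(n²−1)] = 1 − 6×178 / (12×143)
  = 1 − 1068/1716 = 1 − 0.6224 ≈ 0.378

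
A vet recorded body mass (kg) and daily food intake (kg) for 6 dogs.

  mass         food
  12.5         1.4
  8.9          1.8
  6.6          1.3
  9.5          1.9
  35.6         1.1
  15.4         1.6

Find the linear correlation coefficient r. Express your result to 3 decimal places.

n = 6, Σx = 88.5, Σy = 9.1, Σx² = 1873.79, Σy² = 14.27, Σxy = 123.95
nΣxy − ΣxΣy = 743.7 − 805.35 = -61.65
nΣx² − (Σx)² = 11242.74 − 7832.25 = 3410.49; nΣy² − (Σy)² = 85.62 − 82.81 = 2.81
r = -61.65 / √(3410.49 × 2.81) = -61.65 / 97.8952 ≈ -0.630

-0.630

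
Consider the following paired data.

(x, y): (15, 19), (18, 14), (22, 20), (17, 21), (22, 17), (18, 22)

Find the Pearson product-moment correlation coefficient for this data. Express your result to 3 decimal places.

n = 6, Σx = 112, Σy = 113, Σx² = 2130, Σy² = 2171, Σxy = 2104
nΣxy − ΣxΣy = 12624 − 12656 = -32
nΣx² − (Σx)² = 12780 − 12544 = 236; nΣy² − (Σy)² = 13026 − 12769 = 257
r = -32 / √(236 × 257) = -32 / 246.2763 ≈ -0.130

-0.130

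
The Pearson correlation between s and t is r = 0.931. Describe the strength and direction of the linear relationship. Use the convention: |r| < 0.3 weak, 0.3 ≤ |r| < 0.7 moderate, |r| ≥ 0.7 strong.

strong positive

r = 0.931 > 0 so the relationship is positive.
|r| = 0.931, which falls in the strong range.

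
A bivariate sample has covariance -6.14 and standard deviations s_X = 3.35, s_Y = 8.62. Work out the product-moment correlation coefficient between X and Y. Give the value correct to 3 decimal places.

r = Cov(X,Y) / (s_X · s_Y) = -6.14 / (3.35 × 8.62)
  = -6.14 / 28.8770 ≈ -0.213

-0.213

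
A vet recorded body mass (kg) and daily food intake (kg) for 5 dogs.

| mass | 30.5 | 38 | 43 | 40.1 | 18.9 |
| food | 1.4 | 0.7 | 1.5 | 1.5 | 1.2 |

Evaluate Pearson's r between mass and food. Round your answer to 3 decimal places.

n = 5, Σx = 170.5, Σy = 6.3, Σx² = 6188.47, Σy² = 8.39, Σxy = 216.63
nΣxy − ΣxΣy = 1083.15 − 1074.15 = 9
nΣx² − (Σx)² = 30942.35 − 29070.25 = 1872.1; nΣy² − (Σy)² = 41.95 − 39.69 = 2.26
r = 9 / √(1872.1 × 2.26) = 9 / 65.0457 ≈ 0.138

0.138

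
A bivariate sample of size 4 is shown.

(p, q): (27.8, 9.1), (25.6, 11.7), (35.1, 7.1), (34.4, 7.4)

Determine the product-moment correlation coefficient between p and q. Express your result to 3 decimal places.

-0.944

n = 4, Σp = 122.9, Σq = 35.3, Σp² = 3843.57, Σq² = 324.87, Σpq = 1056.27
nΣpq − ΣpΣq = 4225.08 − 4338.37 = -113.29
nΣp² − (Σp)² = 15374.28 − 15104.41 = 269.87; nΣq² − (Σq)² = 1299.48 − 1246.09 = 53.39
r = -113.29 / √(269.87 × 53.39) = -113.29 / 120.0348 ≈ -0.944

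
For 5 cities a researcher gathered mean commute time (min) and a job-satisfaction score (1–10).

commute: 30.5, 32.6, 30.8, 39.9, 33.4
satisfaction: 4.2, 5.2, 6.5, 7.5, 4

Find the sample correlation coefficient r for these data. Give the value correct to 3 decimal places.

0.630

n = 5, Σx = 167.2, Σy = 27.4, Σx² = 5649.22, Σy² = 159.18, Σxy = 930.67
nΣxy − ΣxΣy = 4653.35 − 4581.28 = 72.07
nΣx² − (Σx)² = 28246.1 − 27955.84 = 290.26; nΣy² − (Σy)² = 795.9 − 750.76 = 45.14
r = 72.07 / √(290.26 × 45.14) = 72.07 / 114.4654 ≈ 0.630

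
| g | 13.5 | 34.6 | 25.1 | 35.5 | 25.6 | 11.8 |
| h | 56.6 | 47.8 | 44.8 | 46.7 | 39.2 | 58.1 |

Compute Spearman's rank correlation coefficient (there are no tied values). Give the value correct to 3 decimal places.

-0.543

Rank g: 2, 5, 3, 6, 4, 1
Rank h: 5, 4, 2, 3, 1, 6
d = rank(g) − rank(h): -3, 1, 1, 3, 3, -5; Σd² = 54
ρ = 1 − 6Σd² / [n(n²−1)] = 1 − 6×54 / (6×35) = 1 − 324/210 ≈ -0.543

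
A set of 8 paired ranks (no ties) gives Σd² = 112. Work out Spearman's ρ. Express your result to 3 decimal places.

-0.333

ρ = 1 − 6Σd² / [n(n²−1)] = 1 − 6×112 / (8×63)
  = 1 − 672/504 = 1 − 1.3333 ≈ -0.333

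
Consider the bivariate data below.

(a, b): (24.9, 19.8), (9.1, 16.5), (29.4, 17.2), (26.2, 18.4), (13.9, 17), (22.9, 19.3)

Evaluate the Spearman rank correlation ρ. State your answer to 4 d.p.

Rank a: 4, 1, 6, 5, 2, 3
Rank b: 6, 1, 3, 4, 2, 5
d = rank(a) − rank(b): -2, 0, 3, 1, 0, -2; Σd² = 18
ρ = 1 − 6Σd² / [n(n²−1)] = 1 − 6×18 / (6×35) = 1 − 108/210 ≈ 0.4857

0.4857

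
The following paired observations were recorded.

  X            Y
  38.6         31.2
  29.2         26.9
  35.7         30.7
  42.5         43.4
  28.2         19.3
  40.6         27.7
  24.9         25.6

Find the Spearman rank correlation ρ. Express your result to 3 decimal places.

0.857

Rank X: 5, 3, 4, 7, 2, 6, 1
Rank Y: 6, 3, 5, 7, 1, 4, 2
d = rank(X) − rank(Y): -1, 0, -1, 0, 1, 2, -1; Σd² = 8
ρ = 1 − 6Σd² / [n(n²−1)] = 1 − 6×8 / (7×48) = 1 − 48/336 ≈ 0.857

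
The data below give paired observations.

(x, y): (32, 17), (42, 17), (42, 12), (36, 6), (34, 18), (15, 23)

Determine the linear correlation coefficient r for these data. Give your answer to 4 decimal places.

n = 6, Σx = 201, Σy = 93, Σx² = 7229, Σy² = 1611, Σxy = 2935
nΣxy − ΣxΣy = 17610 − 18693 = -1083
nΣx² − (Σx)² = 43374 − 40401 = 2973; nΣy² − (Σy)² = 9666 − 8649 = 1017
r = -1083 / √(2973 × 1017) = -1083 / 1738.8332 ≈ -0.6228

-0.6228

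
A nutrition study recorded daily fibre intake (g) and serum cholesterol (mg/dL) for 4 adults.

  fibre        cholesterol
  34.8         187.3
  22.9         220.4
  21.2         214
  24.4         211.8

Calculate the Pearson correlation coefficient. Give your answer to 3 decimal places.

n = 4, Σx = 103.3, Σy = 833.5, Σx² = 2780.25, Σy² = 174312.69, Σxy = 21269.92
nΣxy − ΣxΣy = 85079.68 − 86100.55 = -1020.87
nΣx² − (Σx)² = 11121 − 10670.89 = 450.11; nΣy² − (Σy)² = 697250.76 − 694722.25 = 2528.51
r = -1020.87 / √(450.11 × 2528.51) = -1020.87 / 1066.8213 ≈ -0.957

-0.957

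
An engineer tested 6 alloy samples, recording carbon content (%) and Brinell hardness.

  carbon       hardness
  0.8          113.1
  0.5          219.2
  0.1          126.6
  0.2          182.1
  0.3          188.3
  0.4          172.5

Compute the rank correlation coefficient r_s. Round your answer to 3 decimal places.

Rank carbon: 6, 5, 1, 2, 3, 4
Rank hardness: 1, 6, 2, 4, 5, 3
d = rank(carbon) − rank(hardness): 5, -1, -1, -2, -2, 1; Σd² = 36
ρ = 1 − 6Σd² / [n(n²−1)] = 1 − 6×36 / (6×35) = 1 − 216/210 ≈ -0.029

-0.029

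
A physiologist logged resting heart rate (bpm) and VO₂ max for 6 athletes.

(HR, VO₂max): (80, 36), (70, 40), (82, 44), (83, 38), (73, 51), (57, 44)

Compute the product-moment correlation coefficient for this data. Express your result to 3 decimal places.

n = 6, Σx = 445, Σy = 253, Σx² = 33491, Σy² = 10813, Σxy = 18673
nΣxy − ΣxΣy = 112038 − 112585 = -547
nΣx² − (Σx)² = 200946 − 198025 = 2921; nΣy² − (Σy)² = 64878 − 64009 = 869
r = -547 / √(2921 × 869) = -547 / 1593.2197 ≈ -0.343

-0.343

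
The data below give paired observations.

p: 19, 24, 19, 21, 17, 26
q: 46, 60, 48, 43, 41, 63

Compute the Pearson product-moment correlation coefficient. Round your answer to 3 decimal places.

n = 6, Σp = 126, Σq = 301, Σp² = 2704, Σq² = 15519, Σpq = 6464
nΣpq − ΣpΣq = 38784 − 37926 = 858
nΣp² − (Σp)² = 16224 − 15876 = 348; nΣq² − (Σq)² = 93114 − 90601 = 2513
r = 858 / √(348 × 2513) = 858 / 935.1599 ≈ 0.917

0.917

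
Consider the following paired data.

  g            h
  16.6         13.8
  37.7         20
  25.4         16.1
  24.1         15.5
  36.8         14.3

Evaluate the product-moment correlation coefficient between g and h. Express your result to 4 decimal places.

n = 5, Σg = 140.6, Σh = 79.7, Σg² = 4277.06, Σh² = 1294.39, Σgh = 2291.81
nΣgh − ΣgΣh = 11459.05 − 11205.82 = 253.23
nΣg² − (Σg)² = 21385.3 − 19768.36 = 1616.94; nΣh² − (Σh)² = 6471.95 − 6352.09 = 119.86
r = 253.23 / √(1616.94 × 119.86) = 253.23 / 440.2345 ≈ 0.5752

0.5752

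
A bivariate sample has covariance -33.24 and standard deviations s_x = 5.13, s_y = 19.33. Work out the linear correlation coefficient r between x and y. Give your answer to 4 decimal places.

-0.3352

r = Cov(x,y) / (s_x · s_y) = -33.24 / (5.13 × 19.33)
  = -33.24 / 99.1629 ≈ -0.3352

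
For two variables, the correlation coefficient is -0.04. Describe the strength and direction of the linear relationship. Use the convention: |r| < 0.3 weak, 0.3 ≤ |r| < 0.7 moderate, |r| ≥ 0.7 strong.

r = -0.04 < 0 so the relationship is negative.
|r| = 0.04, which falls in the weak range.

weak negative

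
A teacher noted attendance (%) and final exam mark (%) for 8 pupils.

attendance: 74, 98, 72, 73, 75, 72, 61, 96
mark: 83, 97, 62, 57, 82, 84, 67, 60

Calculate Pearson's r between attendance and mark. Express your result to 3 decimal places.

n = 8, Σx = 621, Σy = 592, Σx² = 49339, Σy² = 45260, Σxy = 46318
nΣxy − ΣxΣy = 370544 − 367632 = 2912
nΣx² − (Σx)² = 394712 − 385641 = 9071; nΣy² − (Σy)² = 362080 − 350464 = 11616
r = 2912 / √(9071 × 11616) = 2912 / 10264.9275 ≈ 0.284

0.284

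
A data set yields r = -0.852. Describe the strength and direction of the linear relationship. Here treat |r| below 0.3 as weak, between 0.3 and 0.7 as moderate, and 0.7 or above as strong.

strong negative

r = -0.852 < 0 so the relationship is negative.
|r| = 0.852, which falls in the strong range.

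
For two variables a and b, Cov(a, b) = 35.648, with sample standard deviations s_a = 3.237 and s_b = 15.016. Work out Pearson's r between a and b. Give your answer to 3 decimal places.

0.733

r = Cov(a,b) / (s_a · s_b) = 35.648 / (3.237 × 15.016)
  = 35.648 / 48.6068 ≈ 0.733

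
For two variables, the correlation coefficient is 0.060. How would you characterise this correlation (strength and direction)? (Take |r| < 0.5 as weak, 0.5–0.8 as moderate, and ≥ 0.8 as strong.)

r = 0.060 > 0 so the relationship is positive.
|r| = 0.060, which falls in the weak range.

weak positive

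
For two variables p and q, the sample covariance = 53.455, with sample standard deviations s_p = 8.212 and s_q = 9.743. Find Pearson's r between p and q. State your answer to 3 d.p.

r = Cov(p,q) / (s_p · s_q) = 53.455 / (8.212 × 9.743)
  = 53.455 / 80.0095 ≈ 0.668

0.668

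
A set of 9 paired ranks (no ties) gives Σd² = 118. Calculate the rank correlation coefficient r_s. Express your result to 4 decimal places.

ρ = 1 − 6Σd² / [n(n²−1)] = 1 − 6×118 / (9×80)
  = 1 − 708/720 = 1 − 0.98333 ≈ 0.0167

0.0167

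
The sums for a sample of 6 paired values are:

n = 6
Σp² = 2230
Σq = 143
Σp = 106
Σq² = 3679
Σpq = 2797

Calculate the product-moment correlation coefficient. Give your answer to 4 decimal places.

0.8701

r = (nΣpq − ΣpΣq) / √[(nΣp² − (Σp)²)(nΣq² − (Σq)²)]
Numerator: 6×2797 − 106×143 = 1624
Denominator: √[(13380 − 11236)(22074 − 20449)] = √[2144 × 1625] = 1866.5476
r = 1624 / 1866.5476 ≈ 0.8701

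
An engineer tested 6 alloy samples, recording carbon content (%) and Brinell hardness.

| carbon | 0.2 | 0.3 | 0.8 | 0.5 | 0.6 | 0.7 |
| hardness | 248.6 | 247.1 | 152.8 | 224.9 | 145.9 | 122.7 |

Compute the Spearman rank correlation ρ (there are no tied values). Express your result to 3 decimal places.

Rank carbon: 1, 2, 6, 3, 4, 5
Rank hardness: 6, 5, 3, 4, 2, 1
d = rank(carbon) − rank(hardness): -5, -3, 3, -1, 2, 4; Σd² = 64
ρ = 1 − 6Σd² / [n(n²−1)] = 1 − 6×64 / (6×35) = 1 − 384/210 ≈ -0.829

-0.829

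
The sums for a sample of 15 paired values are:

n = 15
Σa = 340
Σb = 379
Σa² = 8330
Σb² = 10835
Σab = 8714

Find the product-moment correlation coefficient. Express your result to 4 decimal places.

0.1392

r = (nΣab − ΣaΣb) / √[(nΣa² − (Σa)²)(nΣb² − (Σb)²)]
Numerator: 15×8714 − 340×379 = 1850
Denominator: √[(124950 − 115600)(162525 − 143641)] = √[9350 × 18884] = 13287.7914
r = 1850 / 13287.7914 ≈ 0.1392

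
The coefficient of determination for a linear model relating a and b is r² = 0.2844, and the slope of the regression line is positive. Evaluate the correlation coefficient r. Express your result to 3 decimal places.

0.533

|r| = √0.2844 = 0.533
The association is positive, so r = 0.533.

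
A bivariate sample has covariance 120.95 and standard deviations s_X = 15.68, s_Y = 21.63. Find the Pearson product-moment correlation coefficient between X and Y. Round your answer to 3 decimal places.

r = Cov(X,Y) / (s_X · s_Y) = 120.95 / (15.68 × 21.63)
  = 120.95 / 339.1584 ≈ 0.357

0.357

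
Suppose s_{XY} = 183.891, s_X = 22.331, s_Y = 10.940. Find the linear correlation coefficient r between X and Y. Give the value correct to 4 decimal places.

r = Cov(X,Y) / (s_X · s_Y) = 183.891 / (22.331 × 10.940)
  = 183.891 / 244.3011 ≈ 0.7527

0.7527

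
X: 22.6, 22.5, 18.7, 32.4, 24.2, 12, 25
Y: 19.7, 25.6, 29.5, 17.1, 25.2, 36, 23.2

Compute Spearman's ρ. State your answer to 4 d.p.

Rank X: 4, 3, 2, 7, 5, 1, 6
Rank Y: 2, 5, 6, 1, 4, 7, 3
d = rank(X) − rank(Y): 2, -2, -4, 6, 1, -6, 3; Σd² = 106
ρ = 1 − 6Σd² / [n(n²−1)] = 1 − 6×106 / (7×48) = 1 − 636/336 ≈ -0.8929

-0.8929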